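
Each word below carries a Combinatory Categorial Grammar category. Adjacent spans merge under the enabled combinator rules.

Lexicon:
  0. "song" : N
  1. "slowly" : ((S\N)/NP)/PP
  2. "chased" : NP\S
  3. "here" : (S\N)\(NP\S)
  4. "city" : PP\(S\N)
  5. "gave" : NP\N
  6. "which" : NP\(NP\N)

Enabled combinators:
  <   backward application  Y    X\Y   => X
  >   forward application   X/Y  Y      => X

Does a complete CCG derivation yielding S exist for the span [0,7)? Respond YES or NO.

[0,7] S   <
  [0,1] "song" : N
  [1,7] S\N   >
    [1,5] (S\N)/NP   >
      [1,2] "slowly" : ((S\N)/NP)/PP
      [2,5] PP   <
        [2,4] S\N   <
          [2,3] "chased" : NP\S
          [3,4] "here" : (S\N)\(NP\S)
        [4,5] "city" : PP\(S\N)
    [5,7] NP   <
      [5,6] "gave" : NP\N
      [6,7] "which" : NP\(NP\N)

YES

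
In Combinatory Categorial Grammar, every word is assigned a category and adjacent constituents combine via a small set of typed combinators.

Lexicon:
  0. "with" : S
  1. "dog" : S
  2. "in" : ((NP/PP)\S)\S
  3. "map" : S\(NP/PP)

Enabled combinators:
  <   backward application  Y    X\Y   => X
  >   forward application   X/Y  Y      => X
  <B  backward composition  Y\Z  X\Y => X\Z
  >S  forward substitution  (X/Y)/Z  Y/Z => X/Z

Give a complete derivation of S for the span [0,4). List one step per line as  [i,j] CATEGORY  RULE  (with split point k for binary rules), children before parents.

[0,1] S  lex  "with"
[1,2] S  lex  "dog"
[2,3] ((NP/PP)\S)\S  lex  "in"
[1,3] (NP/PP)\S  <  k=2
[0,3] NP/PP  <  k=1
[3,4] S\(NP/PP)  lex  "map"
[0,4] S  <  k=3

[0,4] S   <
  [0,3] NP/PP   <
    [0,1] "with" : S
    [1,3] (NP/PP)\S   <
      [1,2] "dog" : S
      [2,3] "in" : ((NP/PP)\S)\S
  [3,4] "map" : S\(NP/PP)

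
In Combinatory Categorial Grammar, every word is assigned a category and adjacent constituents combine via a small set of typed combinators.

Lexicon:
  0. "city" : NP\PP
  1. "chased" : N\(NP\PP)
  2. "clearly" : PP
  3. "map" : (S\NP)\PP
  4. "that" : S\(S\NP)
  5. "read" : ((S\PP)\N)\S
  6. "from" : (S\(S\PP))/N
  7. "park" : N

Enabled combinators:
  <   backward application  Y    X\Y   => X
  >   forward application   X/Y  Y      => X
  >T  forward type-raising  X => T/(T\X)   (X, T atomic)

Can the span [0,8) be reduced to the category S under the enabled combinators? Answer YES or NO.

[0,8] S   <
  [0,6] S\PP   <
    [0,2] N   <
      [0,1] "city" : NP\PP
      [1,2] "chased" : N\(NP\PP)
    [2,6] (S\PP)\N   <
      [2,5] S   <
        [2,4] S\NP   <
          [2,3] "clearly" : PP
          [3,4] "map" : (S\NP)\PP
        [4,5] "that" : S\(S\NP)
      [5,6] "read" : ((S\PP)\N)\S
  [6,8] S\(S\PP)   >
    [6,7] "from" : (S\(S\PP))/N
    [7,8] "park" : N

YES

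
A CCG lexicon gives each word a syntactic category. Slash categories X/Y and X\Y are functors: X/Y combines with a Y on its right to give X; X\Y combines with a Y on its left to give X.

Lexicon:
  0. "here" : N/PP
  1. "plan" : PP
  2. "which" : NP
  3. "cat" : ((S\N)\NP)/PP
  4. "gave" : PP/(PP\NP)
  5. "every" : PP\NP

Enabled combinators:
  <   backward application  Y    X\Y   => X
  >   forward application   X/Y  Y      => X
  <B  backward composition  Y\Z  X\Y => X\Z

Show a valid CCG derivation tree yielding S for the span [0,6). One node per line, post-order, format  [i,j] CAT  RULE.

[0,1] N/PP  lex  "here"
[1,2] PP  lex  "plan"
[0,2] N  >  k=1
[2,3] NP  lex  "which"
[3,4] ((S\N)\NP)/PP  lex  "cat"
[4,5] PP/(PP\NP)  lex  "gave"
[5,6] PP\NP  lex  "every"
[4,6] PP  >  k=5
[3,6] (S\N)\NP  >  k=4
[2,6] S\N  <  k=3
[0,6] S  <  k=2

[0,6] S   <
  [0,2] N   >
    [0,1] "here" : N/PP
    [1,2] "plan" : PP
  [2,6] S\N   <
    [2,3] "which" : NP
    [3,6] (S\N)\NP   >
      [3,4] "cat" : ((S\N)\NP)/PP
      [4,6] PP   >
        [4,5] "gave" : PP/(PP\NP)
        [5,6] "every" : PP\NP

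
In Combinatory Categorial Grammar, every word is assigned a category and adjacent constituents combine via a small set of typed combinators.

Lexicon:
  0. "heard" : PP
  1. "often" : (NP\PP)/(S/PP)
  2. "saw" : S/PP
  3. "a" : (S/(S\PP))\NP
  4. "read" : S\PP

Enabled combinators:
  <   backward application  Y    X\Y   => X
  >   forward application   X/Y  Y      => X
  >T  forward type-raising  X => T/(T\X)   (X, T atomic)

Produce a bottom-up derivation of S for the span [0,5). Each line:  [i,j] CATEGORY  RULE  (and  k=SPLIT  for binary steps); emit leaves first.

[0,5] S   >
  [0,4] S/(S\PP)   <
    [0,3] NP   <
      [0,1] "heard" : PP
      [1,3] NP\PP   >
        [1,2] "often" : (NP\PP)/(S/PP)
        [2,3] "saw" : S/PP
    [3,4] "a" : (S/(S\PP))\NP
  [4,5] "read" : S\PP

[0,1] PP  lex  "heard"
[1,2] (NP\PP)/(S/PP)  lex  "often"
[2,3] S/PP  lex  "saw"
[1,3] NP\PP  >  k=2
[0,3] NP  <  k=1
[3,4] (S/(S\PP))\NP  lex  "a"
[0,4] S/(S\PP)  <  k=3
[4,5] S\PP  lex  "read"
[0,5] S  >  k=4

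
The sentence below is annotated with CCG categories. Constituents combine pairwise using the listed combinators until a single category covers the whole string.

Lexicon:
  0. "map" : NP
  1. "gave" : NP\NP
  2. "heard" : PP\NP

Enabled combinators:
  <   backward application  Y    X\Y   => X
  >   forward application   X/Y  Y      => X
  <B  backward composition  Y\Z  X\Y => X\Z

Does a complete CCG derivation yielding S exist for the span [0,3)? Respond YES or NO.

NP NP\NP PP\NP
CKY chart[0,3] = {PP}; S ∉ chart

NO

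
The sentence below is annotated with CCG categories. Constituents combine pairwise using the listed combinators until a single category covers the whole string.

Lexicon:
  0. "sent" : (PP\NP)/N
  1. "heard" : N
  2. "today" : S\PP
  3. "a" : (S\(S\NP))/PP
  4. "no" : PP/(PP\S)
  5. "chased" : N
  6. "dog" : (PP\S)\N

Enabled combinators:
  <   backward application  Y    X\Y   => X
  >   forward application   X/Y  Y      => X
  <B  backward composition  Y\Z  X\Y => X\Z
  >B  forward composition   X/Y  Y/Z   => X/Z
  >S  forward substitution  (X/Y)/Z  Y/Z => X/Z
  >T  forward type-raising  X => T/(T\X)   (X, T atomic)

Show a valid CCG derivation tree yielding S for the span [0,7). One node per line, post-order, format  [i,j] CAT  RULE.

[0,1] (PP\NP)/N  lex  "sent"
[1,2] N  lex  "heard"
[0,2] PP\NP  >  k=1
[2,3] S\PP  lex  "today"
[0,3] S\NP  <B  k=2
[3,4] (S\(S\NP))/PP  lex  "a"
[4,5] PP/(PP\S)  lex  "no"
[5,6] N  lex  "chased"
[6,7] (PP\S)\N  lex  "dog"
[5,7] PP\S  <  k=6
[4,7] PP  >  k=5
[3,7] S\(S\NP)  >  k=4
[0,7] S  <  k=3

[0,7] S   <
  [0,3] S\NP   <B
    [0,2] PP\NP   >
      [0,1] "sent" : (PP\NP)/N
      [1,2] "heard" : N
    [2,3] "today" : S\PP
  [3,7] S\(S\NP)   >
    [3,4] "a" : (S\(S\NP))/PP
    [4,7] PP   >
      [4,5] "no" : PP/(PP\S)
      [5,7] PP\S   <
        [5,6] "chased" : N
        [6,7] "dog" : (PP\S)\N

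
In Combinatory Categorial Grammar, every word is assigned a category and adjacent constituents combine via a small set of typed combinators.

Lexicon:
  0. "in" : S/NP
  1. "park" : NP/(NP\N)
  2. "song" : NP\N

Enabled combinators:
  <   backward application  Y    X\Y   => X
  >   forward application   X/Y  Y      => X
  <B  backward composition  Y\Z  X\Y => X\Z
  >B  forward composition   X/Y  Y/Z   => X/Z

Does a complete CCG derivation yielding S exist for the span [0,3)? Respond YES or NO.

[0,3] S   >
  [0,1] "in" : S/NP
  [1,3] NP   >
    [1,2] "park" : NP/(NP\N)
    [2,3] "song" : NP\N

YES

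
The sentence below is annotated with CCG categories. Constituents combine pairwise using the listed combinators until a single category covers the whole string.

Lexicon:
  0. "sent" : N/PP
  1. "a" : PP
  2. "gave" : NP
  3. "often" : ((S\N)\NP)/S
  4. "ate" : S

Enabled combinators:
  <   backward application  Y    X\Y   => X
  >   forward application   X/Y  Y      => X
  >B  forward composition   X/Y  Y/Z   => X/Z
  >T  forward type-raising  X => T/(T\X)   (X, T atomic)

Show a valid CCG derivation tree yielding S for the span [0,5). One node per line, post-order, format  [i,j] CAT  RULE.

[0,1] N/PP  lex  "sent"
[1,2] PP  lex  "a"
[0,2] N  >  k=1
[2,3] NP  lex  "gave"
[3,4] ((S\N)\NP)/S  lex  "often"
[4,5] S  lex  "ate"
[3,5] (S\N)\NP  >  k=4
[2,5] S\N  <  k=3
[0,5] S  <  k=2

[0,5] S   <
  [0,2] N   >
    [0,1] "sent" : N/PP
    [1,2] "a" : PP
  [2,5] S\N   <
    [2,3] "gave" : NP
    [3,5] (S\N)\NP   >
      [3,4] "often" : ((S\N)\NP)/S
      [4,5] "ate" : S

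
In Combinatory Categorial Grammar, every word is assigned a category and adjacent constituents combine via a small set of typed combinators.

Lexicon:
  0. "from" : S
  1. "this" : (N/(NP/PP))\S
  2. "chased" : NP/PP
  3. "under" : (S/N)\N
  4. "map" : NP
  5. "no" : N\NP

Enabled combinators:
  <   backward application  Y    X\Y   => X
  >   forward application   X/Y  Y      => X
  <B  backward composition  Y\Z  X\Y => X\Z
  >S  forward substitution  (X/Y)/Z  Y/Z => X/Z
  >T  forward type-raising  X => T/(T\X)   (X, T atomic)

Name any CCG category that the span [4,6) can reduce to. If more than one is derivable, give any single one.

[0,6] S   >
  [0,4] S/N   <
    [0,3] N   >
      [0,2] N/(NP/PP)   <
        [0,1] "from" : S
        [1,2] "this" : (N/(NP/PP))\S
      [2,3] "chased" : NP/PP
    [3,4] "under" : (S/N)\N
  [4,6] N   >
    [4,5] N/(N\NP)   >T
      [4,5] "map" : NP
    [5,6] "no" : N\NP

N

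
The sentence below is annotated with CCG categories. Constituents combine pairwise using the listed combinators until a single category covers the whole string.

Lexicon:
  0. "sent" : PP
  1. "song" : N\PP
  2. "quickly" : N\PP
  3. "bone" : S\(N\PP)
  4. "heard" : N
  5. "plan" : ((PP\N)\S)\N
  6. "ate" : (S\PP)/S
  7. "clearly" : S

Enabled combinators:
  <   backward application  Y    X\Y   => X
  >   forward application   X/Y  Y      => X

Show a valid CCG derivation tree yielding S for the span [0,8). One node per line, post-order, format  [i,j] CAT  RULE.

[0,1] PP  lex  "sent"
[1,2] N\PP  lex  "song"
[0,2] N  <  k=1
[2,3] N\PP  lex  "quickly"
[3,4] S\(N\PP)  lex  "bone"
[2,4] S  <  k=3
[4,5] N  lex  "heard"
[5,6] ((PP\N)\S)\N  lex  "plan"
[4,6] (PP\N)\S  <  k=5
[2,6] PP\N  <  k=4
[0,6] PP  <  k=2
[6,7] (S\PP)/S  lex  "ate"
[7,8] S  lex  "clearly"
[6,8] S\PP  >  k=7
[0,8] S  <  k=6

[0,8] S   <
  [0,6] PP   <
    [0,2] N   <
      [0,1] "sent" : PP
      [1,2] "song" : N\PP
    [2,6] PP\N   <
      [2,4] S   <
        [2,3] "quickly" : N\PP
        [3,4] "bone" : S\(N\PP)
      [4,6] (PP\N)\S   <
        [4,5] "heard" : N
        [5,6] "plan" : ((PP\N)\S)\N
  [6,8] S\PP   >
    [6,7] "ate" : (S\PP)/S
    [7,8] "clearly" : S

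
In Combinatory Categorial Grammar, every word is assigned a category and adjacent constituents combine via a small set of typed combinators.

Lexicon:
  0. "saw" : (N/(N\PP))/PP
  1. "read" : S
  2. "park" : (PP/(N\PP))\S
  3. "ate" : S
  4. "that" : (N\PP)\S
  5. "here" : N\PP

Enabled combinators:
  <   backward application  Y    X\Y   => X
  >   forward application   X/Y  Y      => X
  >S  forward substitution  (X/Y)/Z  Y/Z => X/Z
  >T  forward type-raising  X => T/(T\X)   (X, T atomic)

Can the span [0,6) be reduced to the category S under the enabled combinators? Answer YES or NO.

NO

(N/(N\PP))/PP S (PP/(N\PP))\S S (N\PP)\S N\PP
CKY chart[0,6] = {N, N/(N\N), NP/(NP\N), PP/(PP\N), S/(S\N)}; S ∉ chart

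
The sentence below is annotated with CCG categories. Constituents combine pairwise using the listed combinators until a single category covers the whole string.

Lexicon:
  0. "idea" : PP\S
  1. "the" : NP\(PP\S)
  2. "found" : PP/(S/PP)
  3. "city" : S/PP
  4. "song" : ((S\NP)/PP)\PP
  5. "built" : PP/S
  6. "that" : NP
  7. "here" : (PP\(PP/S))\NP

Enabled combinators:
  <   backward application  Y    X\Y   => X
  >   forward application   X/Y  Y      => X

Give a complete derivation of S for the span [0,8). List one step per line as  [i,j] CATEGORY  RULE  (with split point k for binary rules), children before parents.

[0,8] S   <
  [0,2] NP   <
    [0,1] "idea" : PP\S
    [1,2] "the" : NP\(PP\S)
  [2,8] S\NP   >
    [2,5] (S\NP)/PP   <
      [2,4] PP   >
        [2,3] "found" : PP/(S/PP)
        [3,4] "city" : S/PP
      [4,5] "song" : ((S\NP)/PP)\PP
    [5,8] PP   <
      [5,6] "built" : PP/S
      [6,8] PP\(PP/S)   <
        [6,7] "that" : NP
        [7,8] "here" : (PP\(PP/S))\NP

[0,1] PP\S  lex  "idea"
[1,2] NP\(PP\S)  lex  "the"
[0,2] NP  <  k=1
[2,3] PP/(S/PP)  lex  "found"
[3,4] S/PP  lex  "city"
[2,4] PP  >  k=3
[4,5] ((S\NP)/PP)\PP  lex  "song"
[2,5] (S\NP)/PP  <  k=4
[5,6] PP/S  lex  "built"
[6,7] NP  lex  "that"
[7,8] (PP\(PP/S))\NP  lex  "here"
[6,8] PP\(PP/S)  <  k=7
[5,8] PP  <  k=6
[2,8] S\NP  >  k=5
[0,8] S  <  k=2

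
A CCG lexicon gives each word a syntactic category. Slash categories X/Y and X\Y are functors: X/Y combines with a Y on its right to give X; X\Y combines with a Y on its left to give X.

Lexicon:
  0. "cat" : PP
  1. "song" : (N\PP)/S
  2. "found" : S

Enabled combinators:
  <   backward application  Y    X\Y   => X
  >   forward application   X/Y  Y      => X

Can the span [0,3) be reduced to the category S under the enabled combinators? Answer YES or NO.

NO

PP (N\PP)/S S
CKY chart[0,3] = {N}; S ∉ chart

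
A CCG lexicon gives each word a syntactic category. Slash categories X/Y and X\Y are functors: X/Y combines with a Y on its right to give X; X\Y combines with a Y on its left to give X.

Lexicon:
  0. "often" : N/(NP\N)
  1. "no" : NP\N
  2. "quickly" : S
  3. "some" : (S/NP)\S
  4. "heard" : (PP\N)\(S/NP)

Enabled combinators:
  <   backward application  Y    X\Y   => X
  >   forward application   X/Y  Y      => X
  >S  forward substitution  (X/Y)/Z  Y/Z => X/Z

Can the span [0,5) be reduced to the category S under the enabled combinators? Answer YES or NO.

N/(NP\N) NP\N S (S/NP)\S (PP\N)\(S/NP)
CKY chart[0,5] = {PP}; S ∉ chart

NO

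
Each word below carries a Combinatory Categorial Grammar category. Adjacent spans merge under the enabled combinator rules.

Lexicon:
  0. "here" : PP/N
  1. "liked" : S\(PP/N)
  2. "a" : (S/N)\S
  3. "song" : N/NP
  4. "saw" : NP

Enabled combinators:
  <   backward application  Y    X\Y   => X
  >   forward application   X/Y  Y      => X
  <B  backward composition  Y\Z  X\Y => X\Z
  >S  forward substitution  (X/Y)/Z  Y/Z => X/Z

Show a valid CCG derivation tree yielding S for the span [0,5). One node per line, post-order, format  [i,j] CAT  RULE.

[0,5] S   >
  [0,3] S/N   <
    [0,2] S   <
      [0,1] "here" : PP/N
      [1,2] "liked" : S\(PP/N)
    [2,3] "a" : (S/N)\S
  [3,5] N   >
    [3,4] "song" : N/NP
    [4,5] "saw" : NP

[0,1] PP/N  lex  "here"
[1,2] S\(PP/N)  lex  "liked"
[0,2] S  <  k=1
[2,3] (S/N)\S  lex  "a"
[0,3] S/N  <  k=2
[3,4] N/NP  lex  "song"
[4,5] NP  lex  "saw"
[3,5] N  >  k=4
[0,5] S  >  k=3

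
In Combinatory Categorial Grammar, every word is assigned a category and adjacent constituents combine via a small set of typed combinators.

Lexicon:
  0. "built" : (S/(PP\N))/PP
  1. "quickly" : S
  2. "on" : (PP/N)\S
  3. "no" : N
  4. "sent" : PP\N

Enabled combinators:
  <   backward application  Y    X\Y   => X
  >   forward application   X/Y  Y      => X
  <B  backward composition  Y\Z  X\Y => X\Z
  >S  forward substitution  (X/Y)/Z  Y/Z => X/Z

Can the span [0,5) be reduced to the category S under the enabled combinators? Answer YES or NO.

[0,5] S   >
  [0,4] S/(PP\N)   >
    [0,1] "built" : (S/(PP\N))/PP
    [1,4] PP   >
      [1,3] PP/N   <
        [1,2] "quickly" : S
        [2,3] "on" : (PP/N)\S
      [3,4] "no" : N
  [4,5] "sent" : PP\N

YES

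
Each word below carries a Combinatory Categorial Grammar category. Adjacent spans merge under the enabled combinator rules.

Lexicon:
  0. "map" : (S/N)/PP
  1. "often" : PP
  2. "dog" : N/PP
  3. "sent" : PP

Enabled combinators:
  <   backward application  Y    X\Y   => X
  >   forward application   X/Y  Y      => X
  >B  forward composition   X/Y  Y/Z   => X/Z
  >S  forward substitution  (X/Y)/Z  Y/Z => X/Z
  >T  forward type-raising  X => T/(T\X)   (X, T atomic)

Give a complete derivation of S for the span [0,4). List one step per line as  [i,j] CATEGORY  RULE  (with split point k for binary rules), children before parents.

[0,4] S   >
  [0,2] S/N   >
    [0,1] "map" : (S/N)/PP
    [1,2] "often" : PP
  [2,4] N   >
    [2,3] "dog" : N/PP
    [3,4] "sent" : PP

[0,1] (S/N)/PP  lex  "map"
[1,2] PP  lex  "often"
[0,2] S/N  >  k=1
[2,3] N/PP  lex  "dog"
[3,4] PP  lex  "sent"
[2,4] N  >  k=3
[0,4] S  >  k=2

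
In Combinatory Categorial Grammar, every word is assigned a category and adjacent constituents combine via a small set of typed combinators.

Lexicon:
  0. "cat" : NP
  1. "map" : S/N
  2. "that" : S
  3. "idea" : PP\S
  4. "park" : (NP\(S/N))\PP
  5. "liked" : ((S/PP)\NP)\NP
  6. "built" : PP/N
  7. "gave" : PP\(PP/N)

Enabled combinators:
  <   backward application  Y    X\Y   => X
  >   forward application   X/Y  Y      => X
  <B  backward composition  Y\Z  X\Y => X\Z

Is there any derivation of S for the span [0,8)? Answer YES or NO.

YES

[0,8] S   >
  [0,6] S/PP   <
    [0,1] "cat" : NP
    [1,6] (S/PP)\NP   <
      [1,5] NP   <
        [1,2] "map" : S/N
        [2,5] NP\(S/N)   <
          [2,4] PP   <
            [2,3] "that" : S
            [3,4] "idea" : PP\S
          [4,5] "park" : (NP\(S/N))\PP
      [5,6] "liked" : ((S/PP)\NP)\NP
  [6,8] PP   <
    [6,7] "built" : PP/N
    [7,8] "gave" : PP\(PP/N)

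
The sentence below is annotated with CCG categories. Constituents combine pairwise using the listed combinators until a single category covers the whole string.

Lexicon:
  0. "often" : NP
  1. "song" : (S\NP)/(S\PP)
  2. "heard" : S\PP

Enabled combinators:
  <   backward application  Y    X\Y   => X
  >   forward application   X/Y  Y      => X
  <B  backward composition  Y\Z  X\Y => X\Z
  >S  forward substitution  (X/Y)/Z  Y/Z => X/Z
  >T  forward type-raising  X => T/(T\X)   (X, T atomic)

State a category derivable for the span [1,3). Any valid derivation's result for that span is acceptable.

S\NP

[0,3] S   <
  [0,1] "often" : NP
  [1,3] S\NP   >
    [1,2] "song" : (S\NP)/(S\PP)
    [2,3] "heard" : S\PP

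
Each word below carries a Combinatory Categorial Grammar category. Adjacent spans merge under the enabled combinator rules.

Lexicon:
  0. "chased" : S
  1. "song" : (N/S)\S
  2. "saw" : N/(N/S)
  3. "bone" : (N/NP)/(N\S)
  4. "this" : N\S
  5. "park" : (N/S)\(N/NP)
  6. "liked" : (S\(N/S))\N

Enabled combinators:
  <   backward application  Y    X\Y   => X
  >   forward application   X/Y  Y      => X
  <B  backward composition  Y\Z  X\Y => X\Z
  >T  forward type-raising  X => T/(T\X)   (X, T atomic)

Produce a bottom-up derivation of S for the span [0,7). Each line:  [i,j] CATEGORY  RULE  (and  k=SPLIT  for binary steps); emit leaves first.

[0,7] S   <
  [0,2] N/S   <
    [0,1] "chased" : S
    [1,2] "song" : (N/S)\S
  [2,7] S\(N/S)   <
    [2,6] N   >
      [2,3] "saw" : N/(N/S)
      [3,6] N/S   <
        [3,5] N/NP   >
          [3,4] "bone" : (N/NP)/(N\S)
          [4,5] "this" : N\S
        [5,6] "park" : (N/S)\(N/NP)
    [6,7] "liked" : (S\(N/S))\N

[0,1] S  lex  "chased"
[1,2] (N/S)\S  lex  "song"
[0,2] N/S  <  k=1
[2,3] N/(N/S)  lex  "saw"
[3,4] (N/NP)/(N\S)  lex  "bone"
[4,5] N\S  lex  "this"
[3,5] N/NP  >  k=4
[5,6] (N/S)\(N/NP)  lex  "park"
[3,6] N/S  <  k=5
[2,6] N  >  k=3
[6,7] (S\(N/S))\N  lex  "liked"
[2,7] S\(N/S)  <  k=6
[0,7] S  <  k=2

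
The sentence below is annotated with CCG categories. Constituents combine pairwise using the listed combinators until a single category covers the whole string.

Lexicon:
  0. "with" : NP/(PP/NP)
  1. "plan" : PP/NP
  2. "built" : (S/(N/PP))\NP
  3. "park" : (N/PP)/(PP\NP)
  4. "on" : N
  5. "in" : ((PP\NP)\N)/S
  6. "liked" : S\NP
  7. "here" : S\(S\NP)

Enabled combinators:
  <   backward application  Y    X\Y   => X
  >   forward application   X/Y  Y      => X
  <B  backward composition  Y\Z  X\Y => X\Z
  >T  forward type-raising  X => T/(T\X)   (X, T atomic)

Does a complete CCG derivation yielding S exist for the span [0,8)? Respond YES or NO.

YES

[0,8] S   >
  [0,3] S/(N/PP)   <
    [0,2] NP   >
      [0,1] "with" : NP/(PP/NP)
      [1,2] "plan" : PP/NP
    [2,3] "built" : (S/(N/PP))\NP
  [3,8] N/PP   >
    [3,4] "park" : (N/PP)/(PP\NP)
    [4,8] PP\NP   <
      [4,5] "on" : N
      [5,8] (PP\NP)\N   >
        [5,6] "in" : ((PP\NP)\N)/S
        [6,8] S   <
          [6,7] "liked" : S\NP
          [7,8] "here" : S\(S\NP)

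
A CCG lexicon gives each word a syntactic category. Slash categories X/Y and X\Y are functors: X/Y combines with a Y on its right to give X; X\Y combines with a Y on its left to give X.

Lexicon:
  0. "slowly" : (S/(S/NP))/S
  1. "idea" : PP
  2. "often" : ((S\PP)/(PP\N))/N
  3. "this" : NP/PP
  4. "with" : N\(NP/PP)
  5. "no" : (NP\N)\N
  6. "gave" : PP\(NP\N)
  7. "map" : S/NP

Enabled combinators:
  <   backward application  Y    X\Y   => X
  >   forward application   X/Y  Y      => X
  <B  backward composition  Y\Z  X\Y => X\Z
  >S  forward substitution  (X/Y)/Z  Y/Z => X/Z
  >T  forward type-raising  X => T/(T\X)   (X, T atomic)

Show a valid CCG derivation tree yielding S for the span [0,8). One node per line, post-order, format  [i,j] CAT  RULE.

[0,1] (S/(S/NP))/S  lex  "slowly"
[1,2] PP  lex  "idea"
[1,2] S/(S\PP)  >T
[2,3] ((S\PP)/(PP\N))/N  lex  "often"
[3,4] NP/PP  lex  "this"
[4,5] N\(NP/PP)  lex  "with"
[3,5] N  <  k=4
[2,5] (S\PP)/(PP\N)  >  k=3
[5,6] (NP\N)\N  lex  "no"
[6,7] PP\(NP\N)  lex  "gave"
[5,7] PP\N  <B  k=6
[2,7] S\PP  >  k=5
[1,7] S  >  k=2
[0,7] S/(S/NP)  >  k=1
[7,8] S/NP  lex  "map"
[0,8] S  >  k=7

[0,8] S   >
  [0,7] S/(S/NP)   >
    [0,1] "slowly" : (S/(S/NP))/S
    [1,7] S   >
      [1,2] S/(S\PP)   >T
        [1,2] "idea" : PP
      [2,7] S\PP   >
        [2,5] (S\PP)/(PP\N)   >
          [2,3] "often" : ((S\PP)/(PP\N))/N
          [3,5] N   <
            [3,4] "this" : NP/PP
            [4,5] "with" : N\(NP/PP)
        [5,7] PP\N   <B
          [5,6] "no" : (NP\N)\N
          [6,7] "gave" : PP\(NP\N)
  [7,8] "map" : S/NP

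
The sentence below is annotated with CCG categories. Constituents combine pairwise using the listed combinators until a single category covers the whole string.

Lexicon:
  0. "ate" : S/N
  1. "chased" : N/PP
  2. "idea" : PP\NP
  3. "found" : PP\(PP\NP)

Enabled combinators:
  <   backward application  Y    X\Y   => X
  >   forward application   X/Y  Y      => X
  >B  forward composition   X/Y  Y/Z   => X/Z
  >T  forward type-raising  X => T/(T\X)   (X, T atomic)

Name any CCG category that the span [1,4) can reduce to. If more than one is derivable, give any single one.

[0,4] S   >
  [0,1] "ate" : S/N
  [1,4] N   >
    [1,2] "chased" : N/PP
    [2,4] PP   <
      [2,3] "idea" : PP\NP
      [3,4] "found" : PP\(PP\NP)

N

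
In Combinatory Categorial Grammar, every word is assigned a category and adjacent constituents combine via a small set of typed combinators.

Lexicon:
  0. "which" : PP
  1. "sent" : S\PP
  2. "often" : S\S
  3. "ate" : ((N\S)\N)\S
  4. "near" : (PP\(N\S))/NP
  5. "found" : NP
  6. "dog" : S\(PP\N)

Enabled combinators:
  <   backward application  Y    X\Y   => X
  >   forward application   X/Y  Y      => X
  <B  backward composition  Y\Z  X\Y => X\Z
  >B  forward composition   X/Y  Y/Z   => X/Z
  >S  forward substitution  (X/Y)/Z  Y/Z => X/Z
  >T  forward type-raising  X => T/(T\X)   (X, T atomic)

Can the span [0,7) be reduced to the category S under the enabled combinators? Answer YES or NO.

YES

[0,7] S   <
  [0,6] PP\N   <B
    [0,4] (N\S)\N   <
      [0,3] S   <
        [0,1] "which" : PP
        [1,3] S\PP   <B
          [1,2] "sent" : S\PP
          [2,3] "often" : S\S
      [3,4] "ate" : ((N\S)\N)\S
    [4,6] PP\(N\S)   >
      [4,5] "near" : (PP\(N\S))/NP
      [5,6] "found" : NP
  [6,7] "dog" : S\(PP\N)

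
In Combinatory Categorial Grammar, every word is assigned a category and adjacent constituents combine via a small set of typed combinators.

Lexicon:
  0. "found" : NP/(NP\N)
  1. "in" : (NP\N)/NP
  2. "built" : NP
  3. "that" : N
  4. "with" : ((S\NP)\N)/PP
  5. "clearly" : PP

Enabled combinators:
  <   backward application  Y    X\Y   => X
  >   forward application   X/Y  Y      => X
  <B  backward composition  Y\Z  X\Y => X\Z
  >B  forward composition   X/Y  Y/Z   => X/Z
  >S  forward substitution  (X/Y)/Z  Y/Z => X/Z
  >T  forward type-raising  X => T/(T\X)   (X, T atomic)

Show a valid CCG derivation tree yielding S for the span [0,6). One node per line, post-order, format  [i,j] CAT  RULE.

[0,6] S   <
  [0,3] NP   >
    [0,1] "found" : NP/(NP\N)
    [1,3] NP\N   >
      [1,2] "in" : (NP\N)/NP
      [2,3] "built" : NP
  [3,6] S\NP   <
    [3,4] "that" : N
    [4,6] (S\NP)\N   >
      [4,5] "with" : ((S\NP)\N)/PP
      [5,6] "clearly" : PP

[0,1] NP/(NP\N)  lex  "found"
[1,2] (NP\N)/NP  lex  "in"
[2,3] NP  lex  "built"
[1,3] NP\N  >  k=2
[0,3] NP  >  k=1
[3,4] N  lex  "that"
[4,5] ((S\NP)\N)/PP  lex  "with"
[5,6] PP  lex  "clearly"
[4,6] (S\NP)\N  >  k=5
[3,6] S\NP  <  k=4
[0,6] S  <  k=3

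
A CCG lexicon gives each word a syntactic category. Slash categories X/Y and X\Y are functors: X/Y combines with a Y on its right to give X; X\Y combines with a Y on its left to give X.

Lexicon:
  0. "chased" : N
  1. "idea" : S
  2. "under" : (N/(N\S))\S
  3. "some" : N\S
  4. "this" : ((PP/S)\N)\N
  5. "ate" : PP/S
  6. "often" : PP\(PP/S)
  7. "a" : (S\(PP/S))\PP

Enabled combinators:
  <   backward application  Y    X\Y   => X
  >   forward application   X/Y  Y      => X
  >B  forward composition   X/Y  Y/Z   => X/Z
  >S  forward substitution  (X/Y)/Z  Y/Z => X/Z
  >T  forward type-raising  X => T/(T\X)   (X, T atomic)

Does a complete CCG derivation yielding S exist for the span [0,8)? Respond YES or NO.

[0,8] S   <
  [0,5] PP/S   <
    [0,1] "chased" : N
    [1,5] (PP/S)\N   <
      [1,4] N   >
        [1,3] N/(N\S)   <
          [1,2] "idea" : S
          [2,3] "under" : (N/(N\S))\S
        [3,4] "some" : N\S
      [4,5] "this" : ((PP/S)\N)\N
  [5,8] S\(PP/S)   <
    [5,7] PP   <
      [5,6] "ate" : PP/S
      [6,7] "often" : PP\(PP/S)
    [7,8] "a" : (S\(PP/S))\PP

YES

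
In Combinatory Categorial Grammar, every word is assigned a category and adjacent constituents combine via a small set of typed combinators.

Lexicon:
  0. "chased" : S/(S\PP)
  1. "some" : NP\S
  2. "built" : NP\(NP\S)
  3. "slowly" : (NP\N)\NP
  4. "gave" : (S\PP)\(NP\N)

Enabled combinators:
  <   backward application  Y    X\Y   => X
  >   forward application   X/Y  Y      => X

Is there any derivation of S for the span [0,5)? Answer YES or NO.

YES

[0,5] S   >
  [0,1] "chased" : S/(S\PP)
  [1,5] S\PP   <
    [1,4] NP\N   <
      [1,3] NP   <
        [1,2] "some" : NP\S
        [2,3] "built" : NP\(NP\S)
      [3,4] "slowly" : (NP\N)\NP
    [4,5] "gave" : (S\PP)\(NP\N)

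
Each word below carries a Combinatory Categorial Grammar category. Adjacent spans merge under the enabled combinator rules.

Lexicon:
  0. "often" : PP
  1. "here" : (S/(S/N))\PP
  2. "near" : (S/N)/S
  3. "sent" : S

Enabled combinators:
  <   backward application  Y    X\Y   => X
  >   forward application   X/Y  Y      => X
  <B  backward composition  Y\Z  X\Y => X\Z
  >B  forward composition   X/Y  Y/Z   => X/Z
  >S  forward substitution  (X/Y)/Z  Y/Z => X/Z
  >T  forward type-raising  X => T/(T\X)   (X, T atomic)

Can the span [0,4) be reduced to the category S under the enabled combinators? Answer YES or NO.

YES

[0,4] S   >
  [0,2] S/(S/N)   <
    [0,1] "often" : PP
    [1,2] "here" : (S/(S/N))\PP
  [2,4] S/N   >
    [2,3] "near" : (S/N)/S
    [3,4] "sent" : S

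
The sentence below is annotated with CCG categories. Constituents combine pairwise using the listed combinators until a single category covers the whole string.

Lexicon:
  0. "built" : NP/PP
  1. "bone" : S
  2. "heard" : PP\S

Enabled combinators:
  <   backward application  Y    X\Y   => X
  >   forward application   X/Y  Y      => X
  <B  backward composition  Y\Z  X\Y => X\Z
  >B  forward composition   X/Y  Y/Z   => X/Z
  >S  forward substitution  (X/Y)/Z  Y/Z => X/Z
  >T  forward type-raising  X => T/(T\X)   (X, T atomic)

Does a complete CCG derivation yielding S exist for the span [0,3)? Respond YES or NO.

NO

NP/PP S PP\S
CKY chart[0,3] = {N/(N\NP), NP, NP/(NP\NP), NP/(PP\PP), PP/(PP\NP), S/(S\NP)}; S ∉ chart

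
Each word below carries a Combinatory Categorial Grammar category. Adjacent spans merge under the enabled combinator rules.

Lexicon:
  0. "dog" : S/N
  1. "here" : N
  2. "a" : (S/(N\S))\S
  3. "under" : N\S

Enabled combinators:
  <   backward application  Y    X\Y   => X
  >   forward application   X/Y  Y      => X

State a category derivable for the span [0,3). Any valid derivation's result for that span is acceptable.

[0,4] S   >
  [0,3] S/(N\S)   <
    [0,2] S   >
      [0,1] "dog" : S/N
      [1,2] "here" : N
    [2,3] "a" : (S/(N\S))\S
  [3,4] "under" : N\S

S/(N\S)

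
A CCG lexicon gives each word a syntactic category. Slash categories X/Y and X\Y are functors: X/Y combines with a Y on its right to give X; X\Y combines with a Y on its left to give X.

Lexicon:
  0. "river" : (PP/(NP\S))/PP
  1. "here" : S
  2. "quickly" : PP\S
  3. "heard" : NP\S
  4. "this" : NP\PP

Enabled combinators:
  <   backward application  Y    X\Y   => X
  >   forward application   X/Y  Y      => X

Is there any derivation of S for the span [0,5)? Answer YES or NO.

(PP/(NP\S))/PP S PP\S NP\S NP\PP
CKY chart[0,5] = {NP}; S ∉ chart

NO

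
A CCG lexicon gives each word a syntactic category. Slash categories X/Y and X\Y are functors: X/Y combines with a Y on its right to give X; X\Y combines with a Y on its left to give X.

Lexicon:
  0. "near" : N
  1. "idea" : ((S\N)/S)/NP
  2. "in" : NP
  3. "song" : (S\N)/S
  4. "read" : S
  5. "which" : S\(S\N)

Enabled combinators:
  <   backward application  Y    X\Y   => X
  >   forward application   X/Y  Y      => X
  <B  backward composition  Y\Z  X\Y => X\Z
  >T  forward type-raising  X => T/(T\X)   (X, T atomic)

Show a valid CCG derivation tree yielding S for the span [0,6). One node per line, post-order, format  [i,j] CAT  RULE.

[0,1] N  lex  "near"
[1,2] ((S\N)/S)/NP  lex  "idea"
[2,3] NP  lex  "in"
[1,3] (S\N)/S  >  k=2
[3,4] (S\N)/S  lex  "song"
[4,5] S  lex  "read"
[3,5] S\N  >  k=4
[5,6] S\(S\N)  lex  "which"
[3,6] S  <  k=5
[1,6] S\N  >  k=3
[0,6] S  <  k=1

[0,6] S   <
  [0,1] "near" : N
  [1,6] S\N   >
    [1,3] (S\N)/S   >
      [1,2] "idea" : ((S\N)/S)/NP
      [2,3] "in" : NP
    [3,6] S   <
      [3,5] S\N   >
        [3,4] "song" : (S\N)/S
        [4,5] "read" : S
      [5,6] "which" : S\(S\N)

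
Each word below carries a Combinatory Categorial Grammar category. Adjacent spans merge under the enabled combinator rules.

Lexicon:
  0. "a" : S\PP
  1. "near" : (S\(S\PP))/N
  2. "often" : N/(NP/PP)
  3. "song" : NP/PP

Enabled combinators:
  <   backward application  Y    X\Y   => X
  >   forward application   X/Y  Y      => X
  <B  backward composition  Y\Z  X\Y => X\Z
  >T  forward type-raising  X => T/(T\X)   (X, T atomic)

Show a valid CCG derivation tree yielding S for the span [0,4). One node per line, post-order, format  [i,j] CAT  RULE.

[0,4] S   <
  [0,1] "a" : S\PP
  [1,4] S\(S\PP)   >
    [1,2] "near" : (S\(S\PP))/N
    [2,4] N   >
      [2,3] "often" : N/(NP/PP)
      [3,4] "song" : NP/PP

[0,1] S\PP  lex  "a"
[1,2] (S\(S\PP))/N  lex  "near"
[2,3] N/(NP/PP)  lex  "often"
[3,4] NP/PP  lex  "song"
[2,4] N  >  k=3
[1,4] S\(S\PP)  >  k=2
[0,4] S  <  k=1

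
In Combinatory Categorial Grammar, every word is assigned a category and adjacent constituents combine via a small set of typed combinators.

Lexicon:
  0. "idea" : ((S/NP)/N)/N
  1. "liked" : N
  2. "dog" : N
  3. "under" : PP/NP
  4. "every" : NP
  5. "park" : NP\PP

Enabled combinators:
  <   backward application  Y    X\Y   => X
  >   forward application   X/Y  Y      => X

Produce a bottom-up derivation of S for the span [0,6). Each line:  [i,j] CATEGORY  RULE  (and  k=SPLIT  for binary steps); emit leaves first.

[0,1] ((S/NP)/N)/N  lex  "idea"
[1,2] N  lex  "liked"
[0,2] (S/NP)/N  >  k=1
[2,3] N  lex  "dog"
[0,3] S/NP  >  k=2
[3,4] PP/NP  lex  "under"
[4,5] NP  lex  "every"
[3,5] PP  >  k=4
[5,6] NP\PP  lex  "park"
[3,6] NP  <  k=5
[0,6] S  >  k=3

[0,6] S   >
  [0,3] S/NP   >
    [0,2] (S/NP)/N   >
      [0,1] "idea" : ((S/NP)/N)/N
      [1,2] "liked" : N
    [2,3] "dog" : N
  [3,6] NP   <
    [3,5] PP   >
      [3,4] "under" : PP/NP
      [4,5] "every" : NP
    [5,6] "park" : NP\PP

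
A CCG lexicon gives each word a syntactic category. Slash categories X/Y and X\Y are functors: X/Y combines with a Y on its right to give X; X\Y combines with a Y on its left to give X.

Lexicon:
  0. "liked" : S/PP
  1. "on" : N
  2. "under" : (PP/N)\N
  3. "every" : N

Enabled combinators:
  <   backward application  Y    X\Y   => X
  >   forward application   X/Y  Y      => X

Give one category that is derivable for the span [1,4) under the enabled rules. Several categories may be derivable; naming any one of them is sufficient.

PP

[0,4] S   >
  [0,1] "liked" : S/PP
  [1,4] PP   >
    [1,3] PP/N   <
      [1,2] "on" : N
      [2,3] "under" : (PP/N)\N
    [3,4] "every" : N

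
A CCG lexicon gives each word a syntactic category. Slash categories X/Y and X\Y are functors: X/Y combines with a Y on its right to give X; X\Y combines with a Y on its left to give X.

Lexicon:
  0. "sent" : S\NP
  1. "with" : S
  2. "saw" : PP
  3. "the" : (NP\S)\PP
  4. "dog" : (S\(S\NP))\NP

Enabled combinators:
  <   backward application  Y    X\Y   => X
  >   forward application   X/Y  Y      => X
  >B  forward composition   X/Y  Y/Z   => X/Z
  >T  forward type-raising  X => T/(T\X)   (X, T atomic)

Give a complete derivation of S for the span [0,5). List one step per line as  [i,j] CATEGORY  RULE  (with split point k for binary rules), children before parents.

[0,1] S\NP  lex  "sent"
[1,2] S  lex  "with"
[2,3] PP  lex  "saw"
[3,4] (NP\S)\PP  lex  "the"
[2,4] NP\S  <  k=3
[1,4] NP  <  k=2
[4,5] (S\(S\NP))\NP  lex  "dog"
[1,5] S\(S\NP)  <  k=4
[0,5] S  <  k=1

[0,5] S   <
  [0,1] "sent" : S\NP
  [1,5] S\(S\NP)   <
    [1,4] NP   <
      [1,2] "with" : S
      [2,4] NP\S   <
        [2,3] "saw" : PP
        [3,4] "the" : (NP\S)\PP
    [4,5] "dog" : (S\(S\NP))\NP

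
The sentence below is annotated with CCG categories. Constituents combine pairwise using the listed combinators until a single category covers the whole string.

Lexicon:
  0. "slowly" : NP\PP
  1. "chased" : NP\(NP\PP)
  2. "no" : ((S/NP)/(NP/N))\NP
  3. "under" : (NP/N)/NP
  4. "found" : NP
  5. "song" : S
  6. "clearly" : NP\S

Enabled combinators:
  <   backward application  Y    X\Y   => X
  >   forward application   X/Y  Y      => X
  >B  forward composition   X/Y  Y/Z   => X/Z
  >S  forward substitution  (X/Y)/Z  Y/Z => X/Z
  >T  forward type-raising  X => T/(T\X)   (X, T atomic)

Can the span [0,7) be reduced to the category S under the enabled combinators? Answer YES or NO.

[0,7] S   >
  [0,5] S/NP   >
    [0,3] (S/NP)/(NP/N)   <
      [0,2] NP   <
        [0,1] "slowly" : NP\PP
        [1,2] "chased" : NP\(NP\PP)
      [2,3] "no" : ((S/NP)/(NP/N))\NP
    [3,5] NP/N   >
      [3,4] "under" : (NP/N)/NP
      [4,5] "found" : NP
  [5,7] NP   <
    [5,6] "song" : S
    [6,7] "clearly" : NP\S

YES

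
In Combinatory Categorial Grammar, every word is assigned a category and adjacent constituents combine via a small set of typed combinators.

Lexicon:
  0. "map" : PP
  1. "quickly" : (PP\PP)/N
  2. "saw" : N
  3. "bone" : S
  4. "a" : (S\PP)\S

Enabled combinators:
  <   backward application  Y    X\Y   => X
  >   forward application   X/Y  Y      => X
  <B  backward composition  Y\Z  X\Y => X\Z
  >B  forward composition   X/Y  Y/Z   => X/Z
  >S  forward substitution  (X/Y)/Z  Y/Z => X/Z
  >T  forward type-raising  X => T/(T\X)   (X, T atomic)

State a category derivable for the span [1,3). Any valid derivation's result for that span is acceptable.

PP\PP

[0,5] S   <
  [0,1] "map" : PP
  [1,5] S\PP   <B
    [1,3] PP\PP   >
      [1,2] "quickly" : (PP\PP)/N
      [2,3] "saw" : N
    [3,5] S\PP   <
      [3,4] "bone" : S
      [4,5] "a" : (S\PP)\S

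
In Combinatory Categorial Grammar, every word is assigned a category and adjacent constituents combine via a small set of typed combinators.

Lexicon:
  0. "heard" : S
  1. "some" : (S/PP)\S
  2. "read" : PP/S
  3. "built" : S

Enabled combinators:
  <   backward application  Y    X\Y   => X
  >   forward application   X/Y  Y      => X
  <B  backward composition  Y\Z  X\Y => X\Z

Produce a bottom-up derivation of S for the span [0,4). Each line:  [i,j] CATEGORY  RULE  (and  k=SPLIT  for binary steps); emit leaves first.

[0,4] S   >
  [0,2] S/PP   <
    [0,1] "heard" : S
    [1,2] "some" : (S/PP)\S
  [2,4] PP   >
    [2,3] "read" : PP/S
    [3,4] "built" : S

[0,1] S  lex  "heard"
[1,2] (S/PP)\S  lex  "some"
[0,2] S/PP  <  k=1
[2,3] PP/S  lex  "read"
[3,4] S  lex  "built"
[2,4] PP  >  k=3
[0,4] S  >  k=2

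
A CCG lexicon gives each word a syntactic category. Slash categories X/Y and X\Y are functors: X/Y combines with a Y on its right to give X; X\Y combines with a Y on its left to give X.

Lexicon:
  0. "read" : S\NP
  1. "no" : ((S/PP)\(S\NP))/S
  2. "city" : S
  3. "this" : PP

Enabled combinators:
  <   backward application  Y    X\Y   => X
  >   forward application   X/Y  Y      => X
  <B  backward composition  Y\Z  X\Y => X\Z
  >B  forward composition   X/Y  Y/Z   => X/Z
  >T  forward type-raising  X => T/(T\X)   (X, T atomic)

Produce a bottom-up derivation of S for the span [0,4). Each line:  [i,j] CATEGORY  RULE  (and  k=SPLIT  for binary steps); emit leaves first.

[0,1] S\NP  lex  "read"
[1,2] ((S/PP)\(S\NP))/S  lex  "no"
[2,3] S  lex  "city"
[1,3] (S/PP)\(S\NP)  >  k=2
[0,3] S/PP  <  k=1
[3,4] PP  lex  "this"
[0,4] S  >  k=3

[0,4] S   >
  [0,3] S/PP   <
    [0,1] "read" : S\NP
    [1,3] (S/PP)\(S\NP)   >
      [1,2] "no" : ((S/PP)\(S\NP))/S
      [2,3] "city" : S
  [3,4] "this" : PP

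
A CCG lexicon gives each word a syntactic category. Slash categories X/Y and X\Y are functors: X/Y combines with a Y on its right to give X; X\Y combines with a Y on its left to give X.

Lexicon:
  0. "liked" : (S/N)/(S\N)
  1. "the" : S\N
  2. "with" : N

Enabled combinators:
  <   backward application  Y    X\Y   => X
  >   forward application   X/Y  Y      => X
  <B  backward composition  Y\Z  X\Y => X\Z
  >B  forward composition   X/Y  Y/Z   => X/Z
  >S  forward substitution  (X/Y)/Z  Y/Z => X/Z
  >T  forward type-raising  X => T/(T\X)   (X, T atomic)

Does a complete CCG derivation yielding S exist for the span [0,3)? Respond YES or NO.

[0,3] S   >
  [0,2] S/N   >
    [0,1] "liked" : (S/N)/(S\N)
    [1,2] "the" : S\N
  [2,3] "with" : N

YES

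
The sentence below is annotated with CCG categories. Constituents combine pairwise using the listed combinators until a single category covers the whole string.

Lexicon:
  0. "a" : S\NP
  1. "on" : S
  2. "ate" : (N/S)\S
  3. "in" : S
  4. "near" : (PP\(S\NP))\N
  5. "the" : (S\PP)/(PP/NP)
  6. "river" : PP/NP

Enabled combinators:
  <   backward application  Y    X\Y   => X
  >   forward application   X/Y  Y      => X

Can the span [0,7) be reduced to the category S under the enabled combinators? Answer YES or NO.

[0,7] S   <
  [0,5] PP   <
    [0,1] "a" : S\NP
    [1,5] PP\(S\NP)   <
      [1,4] N   >
        [1,3] N/S   <
          [1,2] "on" : S
          [2,3] "ate" : (N/S)\S
        [3,4] "in" : S
      [4,5] "near" : (PP\(S\NP))\N
  [5,7] S\PP   >
    [5,6] "the" : (S\PP)/(PP/NP)
    [6,7] "river" : PP/NP

YES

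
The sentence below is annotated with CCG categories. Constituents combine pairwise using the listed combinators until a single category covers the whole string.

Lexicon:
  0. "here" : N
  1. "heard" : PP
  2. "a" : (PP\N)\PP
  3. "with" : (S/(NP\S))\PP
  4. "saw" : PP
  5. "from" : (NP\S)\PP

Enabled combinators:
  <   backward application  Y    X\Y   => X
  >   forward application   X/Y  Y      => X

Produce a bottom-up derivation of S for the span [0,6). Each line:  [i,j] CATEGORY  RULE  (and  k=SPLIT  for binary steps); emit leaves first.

[0,1] N  lex  "here"
[1,2] PP  lex  "heard"
[2,3] (PP\N)\PP  lex  "a"
[1,3] PP\N  <  k=2
[0,3] PP  <  k=1
[3,4] (S/(NP\S))\PP  lex  "with"
[0,4] S/(NP\S)  <  k=3
[4,5] PP  lex  "saw"
[5,6] (NP\S)\PP  lex  "from"
[4,6] NP\S  <  k=5
[0,6] S  >  k=4

[0,6] S   >
  [0,4] S/(NP\S)   <
    [0,3] PP   <
      [0,1] "here" : N
      [1,3] PP\N   <
        [1,2] "heard" : PP
        [2,3] "a" : (PP\N)\PP
    [3,4] "with" : (S/(NP\S))\PP
  [4,6] NP\S   <
    [4,5] "saw" : PP
    [5,6] "from" : (NP\S)\PP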